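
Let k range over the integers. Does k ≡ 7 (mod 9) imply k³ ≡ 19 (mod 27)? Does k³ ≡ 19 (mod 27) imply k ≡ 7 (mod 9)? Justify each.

Both implications hold.

Forward direction. Suppose k ≡ 7 (mod 9). Working modulo 27, k ∈ {7, 16, 25}; for each such r, r³ ≡ 19 (mod 27).

Converse. The residues r modulo 27 with r³ ≡ 19 (mod 27) are exactly {7, 16, 25}, and each is ≡ 7 (mod 9).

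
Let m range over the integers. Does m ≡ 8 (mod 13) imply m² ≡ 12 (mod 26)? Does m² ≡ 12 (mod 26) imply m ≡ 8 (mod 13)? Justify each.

(→) This fails: take m = 21. Then 21 ≡ 8 (mod 13), but 21² = 441 ≡ 25 (mod 26), not 12.

(←) This fails: take m = 18. Then 18² = 324 ≡ 12 (mod 26), yet 18 ≡ 5 (mod 13), not 8.

(⇒) fails and (⇐) fails.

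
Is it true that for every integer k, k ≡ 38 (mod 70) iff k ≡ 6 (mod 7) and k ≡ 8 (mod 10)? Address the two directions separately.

(⇒) fails and (⇐) fails.

[⇒] This fails: k = 38 gives 38 ≡ 38 (mod 70) but 38 ≡ 3 (mod 7), so the conjunction on the right does not hold.

[⇐] This fails: k = 48 satisfies both congruences on the right (48 ≡ 6 mod 7 and 48 ≡ 8 mod 10) yet 48 ≡ 48 (mod 70), not 38.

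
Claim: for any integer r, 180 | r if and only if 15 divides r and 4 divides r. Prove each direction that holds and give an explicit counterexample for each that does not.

(←) This fails: take r = 60. Both 15 ∣ 60 and 4 ∣ 60, yet 60 is not a multiple of 180 (since 60 = 0·180 + 60), so 180 ∤ 60.

(→) If 180 ∣ r, write r = 180q. Since 180 = 12·15, r = 15·(12q), so 15 ∣ r; and since 180 = 45·4, r = 4·(45q), so 4 ∣ r.

Not equivalent: only (⇒) holds.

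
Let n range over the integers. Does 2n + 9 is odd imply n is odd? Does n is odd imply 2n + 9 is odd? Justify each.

Only the converse holds.

Forward direction. This fails: take n = 4. Then 2n + 9 = 17, which is odd, yet n = 4 is even, not odd.

Converse. Suppose n is odd. Since 2 is even, 2n is even for every n, so 2n + 9 has the same parity as 9, which is odd. Hence 2n + 9 is odd.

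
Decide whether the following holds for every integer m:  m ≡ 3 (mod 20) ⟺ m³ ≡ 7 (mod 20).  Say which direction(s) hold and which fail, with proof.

Both directions hold.

(⟸) Suppose m³ ≡ 7 (mod 20). The only residue r in {0, …, 19} with r³ ≡ 7 (mod 20) is r = 3, so m ≡ 3 (mod 20).

(⟹) Suppose m ≡ 3 (mod 20). Write m = 20j + 3. Then (20j + 3)³ = 8000j³ + 3600j² + 540j + 27 = 20(400j³ + 180j² + 27j + 1) + 7, so m³ ≡ 7 (mod 20).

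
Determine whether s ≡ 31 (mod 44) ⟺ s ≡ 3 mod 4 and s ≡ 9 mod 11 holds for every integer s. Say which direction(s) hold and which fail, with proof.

[⇐] If s ≡ 3 (mod 4) and s ≡ 9 (mod 11), then by the Chinese remainder theorem s ≡ 31 (mod 44). This is exactly s ≡ 31 (mod 44).

[⇒] Suppose s ≡ 31 (mod 44); write s = 44j + 31. Since 4 ∣ 44, reducing mod 4 gives s ≡ 31 ≡ 3 (mod 4); since 11 ∣ 44, reducing mod 11 gives s ≡ 31 ≡ 9 (mod 11).

The biconditional holds.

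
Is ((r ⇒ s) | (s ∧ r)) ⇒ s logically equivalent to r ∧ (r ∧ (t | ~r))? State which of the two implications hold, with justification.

(⟹) This fails. Under t = F, r = T, s = F, the left side is true but the right side is false.

(⟸) Assume the antecedent. If t is true, the antecedent forces (t = T, r = T, s = F) or (t = T, r = T, s = T), and ((r ⇒ s) | (s ∧ r)) ⇒ s holds there. If t is false, the antecedent cannot hold. Either way ((r ⇒ s) | (s ∧ r)) ⇒ s holds.

Only the reverse direction holds.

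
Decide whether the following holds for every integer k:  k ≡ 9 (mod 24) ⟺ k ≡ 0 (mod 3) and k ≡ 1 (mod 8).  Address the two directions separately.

Forward direction. Suppose k ≡ 9 (mod 24); write k = 24j + 9. Since 3 ∣ 24, reducing mod 3 gives k ≡ 9 ≡ 0 (mod 3); since 8 ∣ 24, reducing mod 8 gives k ≡ 9 ≡ 1 (mod 8).

Converse. If k ≡ 0 (mod 3) and k ≡ 1 (mod 8), then by the Chinese remainder theorem k ≡ 9 (mod 24). This is exactly k ≡ 9 (mod 24).

Equivalent; both directions hold.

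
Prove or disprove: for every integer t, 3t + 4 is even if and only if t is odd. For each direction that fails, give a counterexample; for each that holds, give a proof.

(→) This fails: t = 6 gives 3t + 4 = 22, which is even, but 6 is even, not odd.

(←) This also fails: t = 1 is odd, but 3t + 4 = 7 is odd, not even.

(⇒) fails and (⇐) fails.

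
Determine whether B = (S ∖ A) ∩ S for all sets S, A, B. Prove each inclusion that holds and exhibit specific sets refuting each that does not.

(⊆) fails and (⊇) fails.

(⊆) This inclusion fails. Take S = ∅, A = ∅, B = {1}; then 1 ∈ B but 1 ∉ (S ∖ A) ∩ S.

(⊇) This inclusion fails. Take S = {1}, A = ∅, B = ∅; then 1 ∈ (S ∖ A) ∩ S but 1 ∉ B.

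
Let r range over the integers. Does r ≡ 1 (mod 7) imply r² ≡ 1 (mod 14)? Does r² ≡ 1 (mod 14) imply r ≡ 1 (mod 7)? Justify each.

Neither direction holds.

Forward direction. This fails: take r = 8. Then 8 ≡ 1 (mod 7), but 8² = 64 ≡ 8 (mod 14), not 1.

Converse. This fails: take r = 13. Then 13² = 169 ≡ 1 (mod 14), yet 13 ≡ 6 (mod 7), not 1.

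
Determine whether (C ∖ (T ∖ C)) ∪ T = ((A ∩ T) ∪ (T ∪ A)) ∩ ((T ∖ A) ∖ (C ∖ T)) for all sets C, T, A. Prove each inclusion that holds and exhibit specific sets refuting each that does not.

(⊆) fails; (⊇) holds.

Reverse inclusion. Let x ∈ ((A ∩ T) ∪ (T ∪ A)) ∩ ((T ∖ A) ∖ (C ∖ T)). Then either x ∈ T and x ∉ C, A; or x ∈ C ∩ T and x ∉ A. In each case x ∈ (C ∖ (T ∖ C)) ∪ T, so ((A ∩ T) ∪ (T ∪ A)) ∩ ((T ∖ A) ∖ (C ∖ T)) ⊆ (C ∖ (T ∖ C)) ∪ T.

Forward inclusion. This inclusion fails. Take C = {1}, T = ∅, A = ∅; then 1 ∈ (C ∖ (T ∖ C)) ∪ T but 1 ∉ ((A ∩ T) ∪ (T ∪ A)) ∩ ((T ∖ A) ∖ (C ∖ T)).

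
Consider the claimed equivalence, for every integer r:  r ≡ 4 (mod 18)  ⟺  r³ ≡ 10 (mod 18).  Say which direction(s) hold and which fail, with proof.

[⇒] Suppose r ≡ 4 (mod 18). Write r = 18j + 4. Then (18j + 4)³ = 5832j³ + 3888j² + 864j + 64 = 18(324j³ + 216j² + 48j + 3) + 10, so r³ ≡ 10 (mod 18).

[⇐] This fails: take r = 10. Then 10³ = 1000 ≡ 10 (mod 18), yet 10 ≡ 10 (mod 18), not 4.

Only the forward implication holds.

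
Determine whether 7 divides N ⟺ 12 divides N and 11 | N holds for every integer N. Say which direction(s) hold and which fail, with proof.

Neither implication holds.

(⟹) This fails: take N = 7. Certainly 7 ∣ 7, but 12 ∤ 7.

(⟸) This fails: take N = 132. Both 12 ∣ 132 and 11 ∣ 132, yet 132 is not a multiple of 7 (since 132 = 18·7 + 6), so 7 ∤ 132.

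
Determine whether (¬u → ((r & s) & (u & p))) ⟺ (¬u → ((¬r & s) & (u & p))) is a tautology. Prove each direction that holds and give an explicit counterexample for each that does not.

Forward direction. Assume the antecedent. If u is true, ¬u → ((¬r & s) & (u & p)) reduces to true regardless of the other variables. If u is false, the antecedent cannot hold. Either way ¬u → ((¬r & s) & (u & p)) holds.

Converse. Assume the antecedent. If u is true, ¬u → ((r & s) & (u & p)) reduces to true regardless of the other variables. If u is false, the antecedent cannot hold. Either way ¬u → ((r & s) & (u & p)) holds.

The biconditional holds.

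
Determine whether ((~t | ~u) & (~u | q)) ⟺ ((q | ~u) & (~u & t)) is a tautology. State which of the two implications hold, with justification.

Only the reverse direction holds.

[⇐] Assume the antecedent. If t is true, the antecedent forces (t = T, u = F, q = F) or (t = T, u = F, q = T), and (~t | ~u) & (~u | q) holds there. If t is false, the antecedent cannot hold. Either way (~t | ~u) & (~u | q) holds.

[⇒] This fails. Under t = F, u = F, q = F, the left side is true but the right side is false.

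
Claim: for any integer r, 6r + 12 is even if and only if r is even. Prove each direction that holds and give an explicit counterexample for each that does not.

(⟹) This fails: take r = 1. Then 6r + 12 = 18, which is even, yet r = 1 is odd, not even.

(⟸) Suppose r is even. Since 6 is even, 6r is even for every r, so 6r + 12 has the same parity as 12, which is even. Hence 6r + 12 is even.

Only the converse holds.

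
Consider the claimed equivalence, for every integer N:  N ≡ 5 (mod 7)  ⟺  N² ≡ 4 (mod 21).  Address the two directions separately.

(⟹) This fails: take N = 12. Then 12 ≡ 5 (mod 7), but 12² = 144 ≡ 18 (mod 21), not 4.

(⟸) This fails: take N = 2. Then 2² = 4 ≡ 4 (mod 21), yet 2 ≡ 2 (mod 7), not 5.

Neither direction holds.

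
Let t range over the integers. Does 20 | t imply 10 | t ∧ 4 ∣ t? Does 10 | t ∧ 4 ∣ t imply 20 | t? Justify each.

The biconditional holds.

Forward direction. If 20 ∣ t, write t = 20q. Since 20 = 2·10, t = 10·(2q), so 10 ∣ t; and since 20 = 5·4, t = 4·(5q), so 4 ∣ t.

Converse. Suppose 10 ∣ t and 4 ∣ t. Any common multiple of 10 and 4 is a multiple of their lcm; here lcm(10, 4) = 10·4/gcd(10, 4) = 40/2 = 20, so 20 ∣ t.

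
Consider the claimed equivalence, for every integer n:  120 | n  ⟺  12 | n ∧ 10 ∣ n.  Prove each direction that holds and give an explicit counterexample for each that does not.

(⇒) holds; (⇐) fails.

(⇒) If 120 ∣ n, write n = 120q. Since 120 = 10·12, n = 12·(10q), so 12 ∣ n; and since 120 = 12·10, n = 10·(12q), so 10 ∣ n.

(⇐) This fails: take n = 60. Both 12 ∣ 60 and 10 ∣ 60, yet 60 is not a multiple of 120 (since 60 = 0·120 + 60), so 120 ∤ 60.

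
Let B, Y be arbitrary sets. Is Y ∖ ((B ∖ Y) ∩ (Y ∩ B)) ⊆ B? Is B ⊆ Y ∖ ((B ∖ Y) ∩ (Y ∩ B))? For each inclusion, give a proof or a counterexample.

(⊆) fails and (⊇) fails.

(⟹) This inclusion fails. Take B = ∅, Y = {1}; then 1 ∈ Y ∖ ((B ∖ Y) ∩ (Y ∩ B)) but 1 ∉ B.

(⟸) This inclusion fails. Take B = {1}, Y = ∅; then 1 ∈ B but 1 ∉ Y ∖ ((B ∖ Y) ∩ (Y ∩ B)).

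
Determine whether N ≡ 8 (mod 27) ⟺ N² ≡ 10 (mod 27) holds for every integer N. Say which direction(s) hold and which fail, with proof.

(→) Suppose N ≡ 8 (mod 27). Write N = 27j + 8. Then (27j + 8)² = 729j² + 432j + 64 = 27(27j² + 16j + 2) + 10, so N² ≡ 10 (mod 27).

(←) This fails: take N = 19. Then 19² = 361 ≡ 10 (mod 27), yet 19 ≡ 19 (mod 27), not 8.

Only the forward direction holds.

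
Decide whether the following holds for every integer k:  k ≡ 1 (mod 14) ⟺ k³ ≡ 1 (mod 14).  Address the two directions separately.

(⇒) Suppose k ≡ 1 (mod 14). Write k = 14j + 1. Then (14j + 1)³ = 2744j³ + 588j² + 42j + 1 = 14(196j³ + 42j² + 3j) + 1, so k³ ≡ 1 (mod 14).

(⇐) This fails: take k = 9. Then 9³ = 729 ≡ 1 (mod 14), yet 9 ≡ 9 (mod 14), not 1.

(⇒) holds; (⇐) fails.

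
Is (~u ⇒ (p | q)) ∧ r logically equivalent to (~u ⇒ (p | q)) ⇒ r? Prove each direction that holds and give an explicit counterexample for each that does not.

Not equivalent: only (⇒) holds.

Forward direction. Assume the antecedent. If r is true, (~u ⇒ (p | q)) ⇒ r reduces to true regardless of the other variables. If r is false, the antecedent cannot hold. Either way (~u ⇒ (p | q)) ⇒ r holds.

Converse. This fails. Under q = F, r = F, p = F, u = F, the left side is false but the right side is true.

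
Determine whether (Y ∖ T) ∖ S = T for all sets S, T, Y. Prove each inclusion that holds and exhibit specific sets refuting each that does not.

Both inclusions fail.

(⊆) This inclusion fails. Take S = ∅, T = ∅, Y = {1}; then 1 ∈ (Y ∖ T) ∖ S but 1 ∉ T.

(⊇) This inclusion fails. Take S = ∅, T = {1}, Y = ∅; then 1 ∈ T but 1 ∉ (Y ∖ T) ∖ S.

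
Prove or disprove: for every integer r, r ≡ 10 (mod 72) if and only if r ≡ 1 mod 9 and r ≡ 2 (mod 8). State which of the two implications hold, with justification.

Both directions hold.

(⇒) Suppose r ≡ 10 (mod 72); write r = 72j + 10. Since 9 ∣ 72, reducing mod 9 gives r ≡ 10 ≡ 1 (mod 9); since 8 ∣ 72, reducing mod 8 gives r ≡ 10 ≡ 2 (mod 8).

(⇐) Conversely, if r ≡ 1 (mod 9) and r ≡ 2 (mod 8), then by the Chinese remainder theorem r ≡ 10 (mod 72). This is exactly r ≡ 10 (mod 72).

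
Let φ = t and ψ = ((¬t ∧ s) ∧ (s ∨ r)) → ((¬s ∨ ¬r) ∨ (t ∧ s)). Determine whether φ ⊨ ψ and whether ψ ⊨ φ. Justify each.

[⇒] Assume the antecedent. If s is true, the antecedent forces (s = T, r = F, t = T) or (s = T, r = T, t = T), and the consequent holds there. If s is false, the consequent reduces to true regardless of the other variables. Either way the consequent holds.

[⇐] This fails. Under s = F, r = F, t = F, the left side is false but the right side is true.

Only the forward implication holds.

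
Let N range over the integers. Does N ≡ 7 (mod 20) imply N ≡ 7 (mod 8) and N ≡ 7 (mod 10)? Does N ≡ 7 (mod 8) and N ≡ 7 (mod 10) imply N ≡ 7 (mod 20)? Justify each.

Forward direction. This fails: N = 27 gives 27 ≡ 7 (mod 20) but 27 ≡ 3 (mod 8), so the conjunction on the right does not hold.

Converse. If N ≡ 7 (mod 8) and N ≡ 7 (mod 10), then by the Chinese remainder theorem N ≡ 7 (mod 40). Since 7 ≡ 7 (mod 20) and 20 ∣ 40, we get N ≡ 7 (mod 20).

Not equivalent: only (⇐) holds.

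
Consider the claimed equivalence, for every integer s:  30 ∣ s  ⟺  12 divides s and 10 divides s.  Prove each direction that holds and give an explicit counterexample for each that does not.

(⟸) Suppose 12 ∣ s and 10 ∣ s. Any common multiple of 12 and 10 is a multiple of their lcm; here lcm(12, 10) = 12·10/gcd(12, 10) = 120/2 = 60, so 60 ∣ s. Since 30 ∣ 60, it follows that 30 ∣ s.

(⟹) This fails: take s = 30. Certainly 30 ∣ 30, but 12 ∤ 30.

Not equivalent: only (⇐) holds.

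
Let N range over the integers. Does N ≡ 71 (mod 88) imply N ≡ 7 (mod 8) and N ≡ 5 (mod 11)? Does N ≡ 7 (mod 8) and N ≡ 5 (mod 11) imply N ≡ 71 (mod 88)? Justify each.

The biconditional holds.

Forward direction. Suppose N ≡ 71 (mod 88); write N = 88j + 71. Since 8 ∣ 88, reducing mod 8 gives N ≡ 71 ≡ 7 (mod 8); since 11 ∣ 88, reducing mod 11 gives N ≡ 71 ≡ 5 (mod 11).

Converse. If N ≡ 7 (mod 8) and N ≡ 5 (mod 11), then by the Chinese remainder theorem N ≡ 71 (mod 88). This is exactly N ≡ 71 (mod 88).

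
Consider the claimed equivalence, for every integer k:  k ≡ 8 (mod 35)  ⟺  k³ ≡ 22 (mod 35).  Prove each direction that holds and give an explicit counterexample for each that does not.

(⇒) holds; (⇐) fails.

(⇐) This fails: take k = 18. Then 18³ = 5832 ≡ 22 (mod 35), yet 18 ≡ 18 (mod 35), not 8.

(⇒) Suppose k ≡ 8 (mod 35). Write k = 35j + 8. Then (35j + 8)³ = 42875j³ + 29400j² + 6720j + 512 = 35(1225j³ + 840j² + 192j + 14) + 22, so k³ ≡ 22 (mod 35).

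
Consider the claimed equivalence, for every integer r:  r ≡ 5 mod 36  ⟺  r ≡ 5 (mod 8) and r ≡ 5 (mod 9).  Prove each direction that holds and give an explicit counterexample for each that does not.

(→) This fails: r = 41 gives 41 ≡ 5 (mod 36) but 41 ≡ 1 (mod 8), so the conjunction on the right does not hold.

(←) Conversely, if r ≡ 5 (mod 8) and r ≡ 5 (mod 9), then by the Chinese remainder theorem r ≡ 5 (mod 72). Since 5 ≡ 5 (mod 36) and 36 ∣ 72, we get r ≡ 5 (mod 36).

Not equivalent: only (⇐) holds.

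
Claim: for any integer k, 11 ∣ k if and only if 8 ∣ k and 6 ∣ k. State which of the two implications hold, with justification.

(⇒) This fails: take k = 11. Certainly 11 ∣ 11, but 8 ∤ 11.

(⇐) This fails: take k = 24. Both 8 ∣ 24 and 6 ∣ 24, yet 24 is not a multiple of 11 (since 24 = 2·11 + 2), so 11 ∤ 24.

Neither implication holds.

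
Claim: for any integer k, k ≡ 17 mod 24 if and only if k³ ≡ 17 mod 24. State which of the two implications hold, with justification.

[⇒] Suppose k ≡ 17 mod 24. Write k = 24j + 17. Then (24j + 17)³ = 13824j³ + 29376j² + 20808j + 4913 = 24(576j³ + 1224j² + 867j + 204) + 17, so k³ ≡ 17 (mod 24).

[⇐] Conversely, suppose k³ ≡ 17 (mod 24). The only residue r in {0, …, 23} with r³ ≡ 17 (mod 24) is r = 17, so k ≡ 17 (mod 24).

Both directions hold; the statement is true.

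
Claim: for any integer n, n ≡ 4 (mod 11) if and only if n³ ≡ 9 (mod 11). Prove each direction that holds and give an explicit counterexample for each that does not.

Forward direction. Suppose n ≡ 4 (mod 11). Write n = 11j + 4. Then (11j + 4)³ = 1331j³ + 1452j² + 528j + 64 = 11(121j³ + 132j² + 48j + 5) + 9, so n³ ≡ 9 (mod 11).

Converse. Suppose n³ ≡ 9 (mod 11). The only residue r in {0, …, 10} with r³ ≡ 9 (mod 11) is r = 4, so n ≡ 4 (mod 11).

Equivalent; both directions hold.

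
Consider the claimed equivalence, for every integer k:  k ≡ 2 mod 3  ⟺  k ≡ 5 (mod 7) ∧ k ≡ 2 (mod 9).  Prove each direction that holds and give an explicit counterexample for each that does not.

(⇒) fails; (⇐) holds.

Converse. If k ≡ 5 (mod 7) and k ≡ 2 (mod 9), then by the Chinese remainder theorem k ≡ 47 (mod 63). Since 47 ≡ 2 (mod 3) and 3 ∣ 63, we get k ≡ 2 (mod 3).

Forward direction. This fails: k = 2 gives 2 ≡ 2 (mod 3) but 2 ≡ 2 (mod 7), so the conjunction on the right does not hold.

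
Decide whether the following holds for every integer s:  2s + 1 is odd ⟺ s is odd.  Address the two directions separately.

Converse. Suppose s is odd. Since 2 is even, 2s is even for every s, so 2s + 1 has the same parity as 1, which is odd. Hence 2s + 1 is odd.

Forward direction. This fails: take s = 2. Then 2s + 1 = 5, which is odd, yet s = 2 is even, not odd.

Only the reverse direction holds.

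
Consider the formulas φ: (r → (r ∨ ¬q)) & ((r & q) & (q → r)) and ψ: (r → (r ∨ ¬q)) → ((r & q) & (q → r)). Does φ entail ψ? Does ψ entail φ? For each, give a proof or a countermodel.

Both directions hold; the statement is true.

Forward direction. Assume the antecedent. If q is true, the antecedent forces (q = T, r = T), and the consequent holds there. If q is false, the antecedent cannot hold. Either way the consequent holds.

Converse. Assume the antecedent. If q is true, the antecedent forces (q = T, r = T), and the consequent holds there. If q is false, the antecedent cannot hold. Either way the consequent holds.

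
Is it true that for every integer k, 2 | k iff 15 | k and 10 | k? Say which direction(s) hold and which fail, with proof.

(⇒) This fails: take k = 2. Certainly 2 ∣ 2, but 15 ∤ 2.

(⇐) Suppose 15 ∣ k and 10 ∣ k. Any common multiple of 15 and 10 is a multiple of their lcm; here lcm(15, 10) = 15·10/gcd(15, 10) = 150/5 = 30, so 30 ∣ k. Since 2 ∣ 30, it follows that 2 ∣ k.

Not equivalent: only (⇐) holds.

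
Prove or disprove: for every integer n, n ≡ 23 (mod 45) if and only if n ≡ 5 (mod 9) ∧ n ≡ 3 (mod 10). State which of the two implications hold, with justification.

(⇒) This fails: n = 68 gives 68 ≡ 23 (mod 45) but 68 ≡ 8 (mod 10), so the conjunction on the right does not hold.

(⇐) Conversely, if n ≡ 5 (mod 9) and n ≡ 3 (mod 10), then by the Chinese remainder theorem n ≡ 23 (mod 90). Since 23 ≡ 23 (mod 45) and 45 ∣ 90, we get n ≡ 23 (mod 45).

Only the reverse direction holds.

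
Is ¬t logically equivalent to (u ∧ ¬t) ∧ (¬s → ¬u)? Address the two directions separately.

The forward direction fails; the converse holds.

[⇒] This fails. Under u = F, t = F, s = F, the left side is true but the right side is false.

[⇐] Assume the antecedent. If u is true, the antecedent forces (u = T, t = F, s = T), and ¬t holds there. If u is false, the antecedent cannot hold. Either way ¬t holds.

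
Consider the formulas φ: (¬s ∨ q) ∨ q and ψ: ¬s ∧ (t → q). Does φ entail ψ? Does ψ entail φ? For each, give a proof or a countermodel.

The forward direction fails; the converse holds.

Forward direction. This fails. Under q = T, s = T, t = F, the left side is true but the right side is false.

Converse. Assume the antecedent. If q is true, (¬s ∨ q) ∨ q reduces to true regardless of the other variables. If q is false, the antecedent forces (q = F, s = F, t = F), and (¬s ∨ q) ∨ q holds there. Either way (¬s ∨ q) ∨ q holds.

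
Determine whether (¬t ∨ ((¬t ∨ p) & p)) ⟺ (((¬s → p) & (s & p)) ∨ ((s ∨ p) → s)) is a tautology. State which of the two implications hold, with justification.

(⟹) This fails. Under p = T, t = F, s = F, the left side is true but the right side is false.

(⟸) This fails. Under p = F, t = T, s = F, the left side is false but the right side is true.

Neither direction holds.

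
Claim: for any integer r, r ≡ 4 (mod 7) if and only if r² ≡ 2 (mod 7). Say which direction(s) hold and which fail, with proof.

[⇒] Suppose r ≡ 4 (mod 7). Write r = 7j + 4. Then (7j + 4)² = 49j² + 56j + 16 = 7(7j² + 8j + 2) + 2, so r² ≡ 2 (mod 7).

[⇐] This fails: take r = 3. Then 3² = 9 ≡ 2 (mod 7), yet 3 ≡ 3 (mod 7), not 4.

Only the forward direction holds.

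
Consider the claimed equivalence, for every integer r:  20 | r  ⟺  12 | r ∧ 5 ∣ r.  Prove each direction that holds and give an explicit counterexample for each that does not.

[⇒] This fails: take r = 20. Certainly 20 ∣ 20, but 12 ∤ 20.

[⇐] Suppose 12 ∣ r and 5 ∣ r. Any common multiple of 12 and 5 is a multiple of their lcm; here gcd(12, 5) = 1, so lcm(12, 5) = 12·5 = 60, so 60 ∣ r. Since 20 ∣ 60, it follows that 20 ∣ r.

Not equivalent: only (⇐) holds.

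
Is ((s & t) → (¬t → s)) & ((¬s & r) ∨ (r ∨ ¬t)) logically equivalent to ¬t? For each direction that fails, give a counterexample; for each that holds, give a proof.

The forward direction fails; the converse holds.

(⟹) This fails. Under s = F, t = T, r = T, the left side is true but the right side is false.

(⟸) Assume the antecedent. If s is true, the antecedent forces (s = T, t = F, r = F) or (s = T, t = F, r = T), and the consequent holds there. If s is false, the antecedent forces (s = F, t = F, r = F) or (s = F, t = F, r = T), and the consequent holds there. Either way the consequent holds.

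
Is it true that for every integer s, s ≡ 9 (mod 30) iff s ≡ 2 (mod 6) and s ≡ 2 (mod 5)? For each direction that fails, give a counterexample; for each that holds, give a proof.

(→) This fails: s = 9 gives 9 ≡ 9 (mod 30) but 9 ≡ 3 (mod 6), so the conjunction on the right does not hold.

(←) This fails: s = 2 satisfies both congruences on the right (2 ≡ 2 mod 6 and 2 ≡ 2 mod 5) yet 2 ≡ 2 (mod 30), not 9.

Both directions fail.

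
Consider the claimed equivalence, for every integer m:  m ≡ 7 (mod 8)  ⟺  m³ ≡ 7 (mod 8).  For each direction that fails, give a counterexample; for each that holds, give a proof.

[⇐] Suppose m³ ≡ 7 (mod 8). The only residue r in {0, …, 7} with r³ ≡ 7 (mod 8) is r = 7, so m ≡ 7 (mod 8).

[⇒] Suppose m ≡ 7 (mod 8). Write m = 8j + 7. Then (8j + 7)³ = 512j³ + 1344j² + 1176j + 343 = 8(64j³ + 168j² + 147j + 42) + 7, so m³ ≡ 7 (mod 8).

The biconditional holds.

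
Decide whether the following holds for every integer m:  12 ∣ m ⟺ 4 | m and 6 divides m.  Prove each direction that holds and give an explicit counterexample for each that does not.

Both implications hold.

(⇒) If 12 ∣ m, write m = 12q. Since 12 = 3·4, m = 4·(3q), so 4 ∣ m; and since 12 = 2·6, m = 6·(2q), so 6 ∣ m.

(⇐) Suppose 4 ∣ m and 6 ∣ m. Any common multiple of 4 and 6 is a multiple of their lcm; here lcm(4, 6) = 4·6/gcd(4, 6) = 24/2 = 12, so 12 ∣ m.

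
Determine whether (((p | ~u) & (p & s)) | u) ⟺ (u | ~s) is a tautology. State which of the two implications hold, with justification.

(→) This fails. Under u = F, s = T, p = T, the left side is true but the right side is false.

(←) This fails. Under u = F, s = F, p = F, the left side is false but the right side is true.

Neither implication holds.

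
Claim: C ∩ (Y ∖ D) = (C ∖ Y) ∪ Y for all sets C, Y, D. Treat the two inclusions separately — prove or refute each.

Reverse inclusion. This inclusion fails. Take C = {1}, Y = ∅, D = ∅; then 1 ∈ (C ∖ Y) ∪ Y but 1 ∉ C ∩ (Y ∖ D).

Forward inclusion. Let x ∈ C ∩ (Y ∖ D). Then x ∈ C ∩ Y and x ∉ D, from which x ∈ (C ∖ Y) ∪ Y.

Only the forward inclusion holds.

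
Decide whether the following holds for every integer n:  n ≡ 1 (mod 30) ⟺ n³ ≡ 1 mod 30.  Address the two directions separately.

(⟸) Suppose n³ ≡ 1 (mod 30). The only residue r in {0, …, 29} with r³ ≡ 1 (mod 30) is r = 1, so n ≡ 1 (mod 30).

(⟹) Suppose n ≡ 1 (mod 30). Write n = 30j + 1. Then (30j + 1)³ = 27000j³ + 2700j² + 90j + 1 = 30(900j³ + 90j² + 3j) + 1, so n³ ≡ 1 (mod 30).

Both implications hold.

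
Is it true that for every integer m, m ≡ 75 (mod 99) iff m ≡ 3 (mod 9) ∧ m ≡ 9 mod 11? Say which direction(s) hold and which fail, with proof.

(→) Suppose m ≡ 75 (mod 99); write m = 99j + 75. Since 9 ∣ 99, reducing mod 9 gives m ≡ 75 ≡ 3 (mod 9); since 11 ∣ 99, reducing mod 11 gives m ≡ 75 ≡ 9 (mod 11).

(←) Conversely, if m ≡ 3 (mod 9) and m ≡ 9 (mod 11), then by the Chinese remainder theorem m ≡ 75 (mod 99). This is exactly m ≡ 75 (mod 99).

The biconditional holds.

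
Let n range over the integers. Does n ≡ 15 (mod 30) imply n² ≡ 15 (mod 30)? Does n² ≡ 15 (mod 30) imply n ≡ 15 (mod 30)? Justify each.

Both directions hold.

[⇐] Suppose n² ≡ 15 (mod 30). The only residue r in {0, …, 29} with r² ≡ 15 (mod 30) is r = 15, so n ≡ 15 (mod 30).

[⇒] Suppose n ≡ 15 (mod 30). Write n = 30j + 15. Then (30j + 15)² = 900j² + 900j + 225 = 30(30j² + 30j + 7) + 15, so n² ≡ 15 (mod 30).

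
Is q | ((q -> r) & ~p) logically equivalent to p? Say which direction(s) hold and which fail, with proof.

Neither implication holds.

(→) This fails. Under r = F, p = F, q = F, the left side is true but the right side is false.

(←) This fails. Under r = F, p = T, q = F, the left side is false but the right side is true.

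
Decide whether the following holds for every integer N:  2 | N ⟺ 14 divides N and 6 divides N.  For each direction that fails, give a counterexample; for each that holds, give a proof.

Not equivalent: only (⇐) holds.

(→) This fails: take N = 2. Certainly 2 ∣ 2, but 14 ∤ 2.

(←) Suppose 14 ∣ N and 6 ∣ N. Any common multiple of 14 and 6 is a multiple of their lcm; here lcm(14, 6) = 14·6/gcd(14, 6) = 84/2 = 42, so 42 ∣ N. Since 2 ∣ 42, it follows that 2 ∣ N.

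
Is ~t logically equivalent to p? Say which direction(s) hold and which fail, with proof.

Both directions fail.

(⇒) This fails. Under p = F, t = F, the left side is true but the right side is false.

(⇐) This fails. Under p = T, t = T, the left side is false but the right side is true.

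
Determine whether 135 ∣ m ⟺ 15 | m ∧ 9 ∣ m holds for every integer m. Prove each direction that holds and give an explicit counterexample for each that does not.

[⇒] If 135 ∣ m, write m = 135q. Since 135 = 9·15, m = 15·(9q), so 15 ∣ m; and since 135 = 15·9, m = 9·(15q), so 9 ∣ m.

[⇐] This fails: take m = 45. Both 15 ∣ 45 and 9 ∣ 45, yet 45 is not a multiple of 135 (since 45 = 0·135 + 45), so 135 ∤ 45.

Only the forward implication holds.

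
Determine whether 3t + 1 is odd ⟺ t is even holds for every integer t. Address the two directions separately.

Both directions hold; the statement is true.

Forward direction. Suppose 3t + 1 is odd. Since 3 is odd, 3t and t have the same parity, so 3t + 1 ≡ t + 1 (mod 2). As 1 is odd, 3t + 1 is odd exactly when t is even. Thus t is even.

Converse. Suppose t is even; write t = 2j. Then 3t + 1 = 3·(2j) + 1 = 2·3j + 1, which is odd.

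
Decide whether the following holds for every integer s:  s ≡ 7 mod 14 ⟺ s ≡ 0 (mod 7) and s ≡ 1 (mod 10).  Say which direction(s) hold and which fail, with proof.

(⇒) This fails: s = 35 gives 35 ≡ 7 (mod 14) but 35 ≡ 5 (mod 10), so the conjunction on the right does not hold.

(⇐) Conversely, if s ≡ 0 (mod 7) and s ≡ 1 (mod 10), then by the Chinese remainder theorem s ≡ 21 (mod 70). Since 21 ≡ 7 (mod 14) and 14 ∣ 70, we get s ≡ 7 (mod 14).

(⇒) fails; (⇐) holds.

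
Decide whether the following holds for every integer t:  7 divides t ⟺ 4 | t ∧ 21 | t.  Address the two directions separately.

Not equivalent: only (⇐) holds.

(⟹) This fails: take t = 7. Certainly 7 ∣ 7, but 4 ∤ 7.

(⟸) Suppose 4 ∣ t and 21 ∣ t. Any common multiple of 4 and 21 is a multiple of their lcm; here gcd(4, 21) = 1, so lcm(4, 21) = 4·21 = 84, so 84 ∣ t. Since 7 ∣ 84, it follows that 7 ∣ t.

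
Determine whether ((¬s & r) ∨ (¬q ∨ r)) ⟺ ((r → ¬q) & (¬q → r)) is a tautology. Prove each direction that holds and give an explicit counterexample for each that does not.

Forward direction. This fails. Under r = F, q = F, s = F, the left side is true but the right side is false.

Converse. This fails. Under r = F, q = T, s = F, the left side is false but the right side is true.

(⇒) fails and (⇐) fails.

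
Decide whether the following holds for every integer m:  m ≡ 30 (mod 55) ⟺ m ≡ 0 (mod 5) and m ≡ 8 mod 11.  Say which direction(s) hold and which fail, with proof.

Both directions hold.

(→) Suppose m ≡ 30 (mod 55); write m = 55j + 30. Since 5 ∣ 55, reducing mod 5 gives m ≡ 30 ≡ 0 (mod 5); since 11 ∣ 55, reducing mod 11 gives m ≡ 30 ≡ 8 (mod 11).

(←) Conversely, if m ≡ 0 (mod 5) and m ≡ 8 (mod 11), then by the Chinese remainder theorem m ≡ 30 (mod 55). This is exactly m ≡ 30 (mod 55).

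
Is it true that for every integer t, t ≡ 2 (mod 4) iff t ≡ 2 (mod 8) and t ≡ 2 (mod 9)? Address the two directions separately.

(→) This fails: t = 34 gives 34 ≡ 2 (mod 4) but 34 ≡ 7 (mod 9), so the conjunction on the right does not hold.

(←) Conversely, if t ≡ 2 (mod 8) and t ≡ 2 (mod 9), then by the Chinese remainder theorem t ≡ 2 (mod 72). Since 2 ≡ 2 (mod 4) and 4 ∣ 72, we get t ≡ 2 (mod 4).

Not equivalent: only (⇐) holds.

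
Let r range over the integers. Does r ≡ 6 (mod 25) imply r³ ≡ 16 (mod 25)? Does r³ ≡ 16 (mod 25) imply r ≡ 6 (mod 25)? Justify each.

Both implications hold.

(⇒) Suppose r ≡ 6 (mod 25). Write r = 25j + 6. Then (25j + 6)³ = 15625j³ + 11250j² + 2700j + 216 = 25(625j³ + 450j² + 108j + 8) + 16, so r³ ≡ 16 (mod 25).

(⇐) Conversely, suppose r³ ≡ 16 (mod 25). The only residue r in {0, …, 24} with r³ ≡ 16 (mod 25) is r = 6, so r ≡ 6 (mod 25).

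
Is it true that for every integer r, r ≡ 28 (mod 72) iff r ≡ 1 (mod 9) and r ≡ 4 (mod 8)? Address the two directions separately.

Both directions hold.

(←) If r ≡ 1 (mod 9) and r ≡ 4 (mod 8), then by the Chinese remainder theorem r ≡ 28 (mod 72). This is exactly r ≡ 28 (mod 72).

(→) Suppose r ≡ 28 (mod 72); write r = 72j + 28. Since 9 ∣ 72, reducing mod 9 gives r ≡ 28 ≡ 1 (mod 9); since 8 ∣ 72, reducing mod 8 gives r ≡ 28 ≡ 4 (mod 8).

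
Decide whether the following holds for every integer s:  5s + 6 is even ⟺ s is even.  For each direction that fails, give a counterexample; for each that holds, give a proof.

(→) Suppose 5s + 6 is even. Since 5 is odd, 5s and s have the same parity, so 5s + 6 ≡ s + 6 (mod 2). As 6 is even, 5s + 6 is even exactly when s is even. Thus s is even.

(←) Conversely, suppose s is even; write s = 2j. Then 5s + 6 = 5·(2j) + 6 = 2·5j + 6, which is even.

Equivalent; both directions hold.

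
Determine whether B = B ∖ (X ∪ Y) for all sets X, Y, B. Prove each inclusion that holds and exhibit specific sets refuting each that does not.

(⊆) fails; (⊇) holds.

(⊆) This inclusion fails. Take X = {1}, Y = ∅, B = {1}; then 1 ∈ B but 1 ∉ B ∖ (X ∪ Y).

(⊇) Let x ∈ B ∖ (X ∪ Y). Then x ∈ B and x ∉ X, Y, from which x ∈ B.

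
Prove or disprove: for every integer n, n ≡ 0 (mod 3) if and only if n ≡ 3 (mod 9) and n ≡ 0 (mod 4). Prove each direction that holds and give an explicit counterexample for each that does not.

The forward direction fails; the converse holds.

Converse. If n ≡ 3 (mod 9) and n ≡ 0 (mod 4), then by the Chinese remainder theorem n ≡ 12 (mod 36). Since 12 ≡ 0 (mod 3) and 3 ∣ 36, we get n ≡ 0 (mod 3).

Forward direction. This fails: n = 0 gives 0 ≡ 0 (mod 3) but 0 ≡ 0 (mod 9), so the conjunction on the right does not hold.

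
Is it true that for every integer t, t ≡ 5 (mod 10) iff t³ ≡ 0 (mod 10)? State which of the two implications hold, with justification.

Neither direction holds.

Forward direction. This fails: take t = 5. Then 5 ≡ 5 (mod 10), but 5³ = 125 ≡ 5 (mod 10), not 0.

Converse. This fails: take t = 0. Then 0³ = 0 ≡ 0 (mod 10), yet 0 ≡ 0 (mod 10), not 5.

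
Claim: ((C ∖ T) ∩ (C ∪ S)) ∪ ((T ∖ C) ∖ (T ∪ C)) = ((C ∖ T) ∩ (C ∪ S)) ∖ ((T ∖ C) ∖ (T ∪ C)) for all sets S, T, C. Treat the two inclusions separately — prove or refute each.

Both inclusions hold.

Reverse inclusion. Let x ∈ ((C ∖ T) ∩ (C ∪ S)) ∖ ((T ∖ C) ∖ (T ∪ C)). Then either x ∈ C and x ∉ S, T; or x ∈ S ∩ C and x ∉ T. In each case x ∈ ((C ∖ T) ∩ (C ∪ S)) ∪ ((T ∖ C) ∖ (T ∪ C)), so ((C ∖ T) ∩ (C ∪ S)) ∖ ((T ∖ C) ∖ (T ∪ C)) ⊆ ((C ∖ T) ∩ (C ∪ S)) ∪ ((T ∖ C) ∖ (T ∪ C)).

Forward inclusion. Let x ∈ ((C ∖ T) ∩ (C ∪ S)) ∪ ((T ∖ C) ∖ (T ∪ C)). Then either x ∈ C and x ∉ S, T; or x ∈ S ∩ C and x ∉ T. In each case x ∈ ((C ∖ T) ∩ (C ∪ S)) ∖ ((T ∖ C) ∖ (T ∪ C)), so ((C ∖ T) ∩ (C ∪ S)) ∪ ((T ∖ C) ∖ (T ∪ C)) ⊆ ((C ∖ T) ∩ (C ∪ S)) ∖ ((T ∖ C) ∖ (T ∪ C)).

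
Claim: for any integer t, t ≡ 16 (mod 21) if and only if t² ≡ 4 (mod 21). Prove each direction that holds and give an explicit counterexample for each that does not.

Forward direction. Suppose t ≡ 16 (mod 21). Write t = 21j + 16. Then (21j + 16)² = 441j² + 672j + 256 = 21(21j² + 32j + 12) + 4, so t² ≡ 4 (mod 21).

Converse. This fails: take t = 2. Then 2² = 4 ≡ 4 (mod 21), yet 2 ≡ 2 (mod 21), not 16.

The forward direction holds; the converse fails.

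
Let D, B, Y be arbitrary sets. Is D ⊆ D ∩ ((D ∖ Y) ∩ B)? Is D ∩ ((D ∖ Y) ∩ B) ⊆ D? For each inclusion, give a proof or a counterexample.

Forward inclusion. This inclusion fails. Take D = {1}, B = ∅, Y = ∅; then 1 ∈ D but 1 ∉ D ∩ ((D ∖ Y) ∩ B).

Reverse inclusion. Let x ∈ D ∩ ((D ∖ Y) ∩ B). Then x ∈ D ∩ B and x ∉ Y, from which x ∈ D.

Only the reverse inclusion holds.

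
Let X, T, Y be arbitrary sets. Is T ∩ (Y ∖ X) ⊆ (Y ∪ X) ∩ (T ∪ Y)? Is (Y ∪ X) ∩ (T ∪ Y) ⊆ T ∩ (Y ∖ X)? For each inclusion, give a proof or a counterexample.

(⟹) Let x ∈ T ∩ (Y ∖ X). Then x ∈ T ∩ Y and x ∉ X, from which x ∈ (Y ∪ X) ∩ (T ∪ Y).

(⟸) This inclusion fails. Take X = {1}, T = {1}, Y = ∅; then 1 ∈ (Y ∪ X) ∩ (T ∪ Y) but 1 ∉ T ∩ (Y ∖ X).

The sets are not equal: only the forward inclusion holds.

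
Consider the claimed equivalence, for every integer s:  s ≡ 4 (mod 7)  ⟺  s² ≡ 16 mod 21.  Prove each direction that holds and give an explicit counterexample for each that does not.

Neither direction holds.

[⇒] This fails: take s = 18. Then 18 ≡ 4 (mod 7), but 18² = 324 ≡ 9 (mod 21), not 16.

[⇐] This fails: take s = 10. Then 10² = 100 ≡ 16 (mod 21), yet 10 ≡ 3 (mod 7), not 4.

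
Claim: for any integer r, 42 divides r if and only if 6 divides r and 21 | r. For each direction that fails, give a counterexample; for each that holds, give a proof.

Converse. Suppose 6 ∣ r and 21 ∣ r. Any common multiple of 6 and 21 is a multiple of their lcm; here lcm(6, 21) = 6·21/gcd(6, 21) = 126/3 = 42, so 42 ∣ r.

Forward direction. If 42 ∣ r, write r = 42q. Since 42 = 7·6, r = 6·(7q), so 6 ∣ r; and since 42 = 2·21, r = 21·(2q), so 21 ∣ r.

Both directions hold.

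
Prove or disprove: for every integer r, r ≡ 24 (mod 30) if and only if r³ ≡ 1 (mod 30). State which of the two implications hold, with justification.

Both directions fail.

(⟹) This fails: take r = 24. Then 24 ≡ 24 (mod 30), but 24³ = 13824 ≡ 24 (mod 30), not 1.

(⟸) This fails: take r = 1. Then 1³ = 1 ≡ 1 (mod 30), yet 1 ≡ 1 (mod 30), not 24.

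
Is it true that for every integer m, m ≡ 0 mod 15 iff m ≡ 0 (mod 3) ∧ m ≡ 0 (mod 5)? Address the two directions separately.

The biconditional holds.

(←) If m ≡ 0 (mod 3) and m ≡ 0 (mod 5), then by the Chinese remainder theorem m ≡ 0 (mod 15). This is exactly m ≡ 0 (mod 15).

(→) Suppose m ≡ 0 (mod 15); write m = 15j + 0. Since 3 ∣ 15, reducing mod 3 gives m ≡ 0 (mod 3); since 5 ∣ 15, reducing mod 5 gives m ≡ 0 (mod 5).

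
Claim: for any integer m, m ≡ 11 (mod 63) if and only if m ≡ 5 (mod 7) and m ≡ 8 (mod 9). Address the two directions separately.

(⟹) This fails: m = 11 gives 11 ≡ 11 (mod 63) but 11 ≡ 4 (mod 7), so the conjunction on the right does not hold.

(⟸) This fails: m = 26 satisfies both congruences on the right (26 ≡ 5 mod 7 and 26 ≡ 8 mod 9) yet 26 ≡ 26 (mod 63), not 11.

(⇒) fails and (⇐) fails.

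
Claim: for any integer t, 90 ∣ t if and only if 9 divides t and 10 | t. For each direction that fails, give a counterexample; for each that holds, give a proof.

Both implications hold.

[⇒] If 90 ∣ t, write t = 90q. Since 90 = 10·9, t = 9·(10q), so 9 ∣ t; and since 90 = 9·10, t = 10·(9q), so 10 ∣ t.

[⇐] Suppose 9 ∣ t and 10 ∣ t. Any common multiple of 9 and 10 is a multiple of their lcm; here gcd(9, 10) = 1, so lcm(9, 10) = 9·10 = 90, so 90 ∣ t.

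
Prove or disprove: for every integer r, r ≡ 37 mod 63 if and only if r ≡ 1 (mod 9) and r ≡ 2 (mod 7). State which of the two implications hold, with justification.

(→) Suppose r ≡ 37 (mod 63); write r = 63j + 37. Since 9 ∣ 63, reducing mod 9 gives r ≡ 37 ≡ 1 (mod 9); since 7 ∣ 63, reducing mod 7 gives r ≡ 37 ≡ 2 (mod 7).

(←) Conversely, if r ≡ 1 (mod 9) and r ≡ 2 (mod 7), then by the Chinese remainder theorem r ≡ 37 (mod 63). This is exactly r ≡ 37 (mod 63).

Both directions hold; the statement is true.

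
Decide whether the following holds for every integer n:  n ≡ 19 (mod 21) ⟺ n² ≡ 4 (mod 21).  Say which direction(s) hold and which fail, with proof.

Only the forward implication holds.

[⇒] Suppose n ≡ 19 (mod 21). Write n = 21j + 19. Then (21j + 19)² = 441j² + 798j + 361 = 21(21j² + 38j + 17) + 4, so n² ≡ 4 (mod 21).

[⇐] This fails: take n = 2. Then 2² = 4 ≡ 4 (mod 21), yet 2 ≡ 2 (mod 21), not 19.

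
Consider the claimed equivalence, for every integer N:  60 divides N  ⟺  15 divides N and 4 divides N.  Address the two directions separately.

(⇒) If 60 ∣ N, write N = 60q. Since 60 = 4·15, N = 15·(4q), so 15 ∣ N; and since 60 = 15·4, N = 4·(15q), so 4 ∣ N.

(⇐) Suppose 15 ∣ N and 4 ∣ N. Any common multiple of 15 and 4 is a multiple of their lcm; here gcd(15, 4) = 1, so lcm(15, 4) = 15·4 = 60, so 60 ∣ N.

The biconditional holds.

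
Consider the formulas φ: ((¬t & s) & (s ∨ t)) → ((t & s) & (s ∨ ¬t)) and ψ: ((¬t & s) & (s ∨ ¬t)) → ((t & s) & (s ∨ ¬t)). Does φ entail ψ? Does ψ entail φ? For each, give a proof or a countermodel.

(⟸) Assume the antecedent. If s is true, the antecedent forces (s = T, t = T), and the consequent holds there. If s is false, the consequent reduces to true regardless of the other variables. Either way the consequent holds.

(⟹) Assume the antecedent. If s is true, the antecedent forces (s = T, t = T), and the consequent holds there. If s is false, the consequent reduces to true regardless of the other variables. Either way the consequent holds.

Equivalent; both directions hold.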